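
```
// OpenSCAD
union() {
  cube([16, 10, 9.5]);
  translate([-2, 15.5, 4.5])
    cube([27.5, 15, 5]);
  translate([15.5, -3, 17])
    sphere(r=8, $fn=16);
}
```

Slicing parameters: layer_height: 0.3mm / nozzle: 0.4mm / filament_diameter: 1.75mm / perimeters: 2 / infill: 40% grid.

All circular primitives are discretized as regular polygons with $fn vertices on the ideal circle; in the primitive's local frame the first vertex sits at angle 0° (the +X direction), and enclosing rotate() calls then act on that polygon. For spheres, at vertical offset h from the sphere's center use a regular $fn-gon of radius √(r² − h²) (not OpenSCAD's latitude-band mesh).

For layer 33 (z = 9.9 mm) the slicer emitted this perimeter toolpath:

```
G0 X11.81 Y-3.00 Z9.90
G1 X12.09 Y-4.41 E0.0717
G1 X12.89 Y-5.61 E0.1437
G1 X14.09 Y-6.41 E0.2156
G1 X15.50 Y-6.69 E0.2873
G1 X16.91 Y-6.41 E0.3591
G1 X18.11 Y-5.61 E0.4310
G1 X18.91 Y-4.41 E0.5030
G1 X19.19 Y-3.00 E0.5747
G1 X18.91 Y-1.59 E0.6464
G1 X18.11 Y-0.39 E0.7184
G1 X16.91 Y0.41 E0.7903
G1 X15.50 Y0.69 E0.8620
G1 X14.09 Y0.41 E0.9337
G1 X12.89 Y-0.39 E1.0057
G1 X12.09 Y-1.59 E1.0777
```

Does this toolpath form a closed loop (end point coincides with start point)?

no

Start point (G0): (11.81, -3.00). End point (last G1): the path does not return to the start — open.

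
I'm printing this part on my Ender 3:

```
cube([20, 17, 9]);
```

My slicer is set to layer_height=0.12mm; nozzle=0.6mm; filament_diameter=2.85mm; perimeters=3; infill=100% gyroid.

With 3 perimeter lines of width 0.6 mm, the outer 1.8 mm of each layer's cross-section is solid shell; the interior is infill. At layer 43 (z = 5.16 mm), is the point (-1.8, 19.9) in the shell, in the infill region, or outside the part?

At z = 5.16 mm: the 20×17 cube contributes its full rectangle. Overall, the cross-section is a single solid region. The nearest boundary edge runs (20.00, 17.00)→(0.00, 17.00); distance from the point to it = 3.41 mm. The point is not inside any of the regions above, so it lies outside the cross-section (3.41 mm from the nearest boundary).

outside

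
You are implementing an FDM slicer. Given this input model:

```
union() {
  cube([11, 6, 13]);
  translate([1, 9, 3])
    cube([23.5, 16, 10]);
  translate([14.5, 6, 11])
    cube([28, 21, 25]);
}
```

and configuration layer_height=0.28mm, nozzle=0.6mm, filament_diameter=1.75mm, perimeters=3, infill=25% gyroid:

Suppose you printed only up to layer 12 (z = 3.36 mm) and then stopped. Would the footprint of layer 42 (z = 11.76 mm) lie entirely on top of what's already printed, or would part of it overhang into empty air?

part overhangs

Compare the two slices. At z = 3.36: the cube (footprint 11×6) is included at this height (area 66.00 mm²); the 23.5×16 cube at (1, 9) contributes its full rectangle (area 376.00 mm²); the cube at (14.5, 6) is absent (z outside [11, 36]); Merging all regions: the 2 present regions are separate (no shared area or edge), so areas and boundary lengths simply add and each stays a separate island — area = 442.00 mm². At z = 11.76: the cube is present — its section is the full 11×6 rectangle (area 66.00 mm²); the 23.5×16 cube at (1, 9) contributes its full rectangle (area 376.00 mm²); the cube at (14.5, 6) is present — its section is the full 28×21 rectangle (area 588.00 mm²); Merging all regions: the regions partially overlap — summed areas 1030.00 mm² minus the doubly-counted overlap 160.00 mm² gives 870.00 mm² — area = 870.00 mm². Checking containment: at z = 11.76 the cross-section extends beyond the z = 3.36 cross-section by about 428.00 mm².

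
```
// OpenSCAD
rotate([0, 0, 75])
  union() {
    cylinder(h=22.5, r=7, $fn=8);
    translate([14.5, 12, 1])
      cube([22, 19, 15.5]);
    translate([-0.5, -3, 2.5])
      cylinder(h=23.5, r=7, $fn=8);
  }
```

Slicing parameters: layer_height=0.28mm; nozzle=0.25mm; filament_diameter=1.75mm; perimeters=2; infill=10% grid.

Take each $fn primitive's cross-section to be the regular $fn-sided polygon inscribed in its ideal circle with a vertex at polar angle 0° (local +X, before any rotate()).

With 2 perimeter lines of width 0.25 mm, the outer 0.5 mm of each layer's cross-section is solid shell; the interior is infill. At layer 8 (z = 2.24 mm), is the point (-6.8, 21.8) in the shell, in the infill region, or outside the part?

At z = 2.24 mm: the r=7 cylinder gives a regular 8-gon of circumradius 7 (constant along its height); the cube at (14.5, 12) is present — its section is the full 22×19 rectangle; the cylinder at (-0.5, -3) is absent (z outside [2.5, 26]); Taking the union: the 2 present regions are separate (no shared area or edge), so areas and boundary lengths simply add and each stays a separate island — 2 connected regions; (whole slice rotated 75° about Z — lengths, areas and connectivity unchanged). Overall, the cross-section has 2 separate islands. Undo the 75° rotation: the query point maps to (19.297, 12.211) in the un-rotated model frame. The nearest boundary edge runs (36.50, 12.00)→(14.50, 12.00); distance from the point to it = 0.21 mm. (Shell/infill is judged within the island containing the point — the largest one.) The point is inside the cross-section, 0.21 mm from the nearest boundary — within the 0.5 mm shell band (2 × 0.25).

shell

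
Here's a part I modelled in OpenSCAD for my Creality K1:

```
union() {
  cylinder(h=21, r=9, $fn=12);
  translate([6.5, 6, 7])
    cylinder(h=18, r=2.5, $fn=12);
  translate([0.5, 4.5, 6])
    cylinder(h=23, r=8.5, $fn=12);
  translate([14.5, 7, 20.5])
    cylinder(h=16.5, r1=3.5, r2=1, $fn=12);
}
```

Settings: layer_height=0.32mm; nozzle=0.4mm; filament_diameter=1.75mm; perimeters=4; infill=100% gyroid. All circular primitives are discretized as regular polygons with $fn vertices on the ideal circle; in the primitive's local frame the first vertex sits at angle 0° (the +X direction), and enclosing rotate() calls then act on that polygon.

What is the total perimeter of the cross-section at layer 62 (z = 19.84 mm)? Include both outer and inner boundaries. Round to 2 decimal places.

63.88 mm

At z = 19.84 mm: the r=9 cylinder contributes a regular 12-gon of circumradius 9 (perimeter = 2·12·9.000·sin(180°/12) = 55.90 mm); the cylinder at (6.5, 6): section is a regular 12-gon, circumradius r=2.5 (perimeter = 2·12·2.500·sin(180°/12) = 15.53 mm); the r=8.5 cylinder at (0.5, 4.5) contributes a regular 12-gon of circumradius 8.5 (perimeter = 2·12·8.500·sin(180°/12) = 52.80 mm); the cone at (14.5, 7) is absent (z outside [20.5, 37]); Combining (union): the regions partially overlap (shared area 170.89 mm²), so the edge portions inside another operand are dropped and the merged outline is re-measured after clipping — boundary = 63.88 mm. Overall, the cross-section is a single solid region. Total boundary length (outer) = 63.88 mm.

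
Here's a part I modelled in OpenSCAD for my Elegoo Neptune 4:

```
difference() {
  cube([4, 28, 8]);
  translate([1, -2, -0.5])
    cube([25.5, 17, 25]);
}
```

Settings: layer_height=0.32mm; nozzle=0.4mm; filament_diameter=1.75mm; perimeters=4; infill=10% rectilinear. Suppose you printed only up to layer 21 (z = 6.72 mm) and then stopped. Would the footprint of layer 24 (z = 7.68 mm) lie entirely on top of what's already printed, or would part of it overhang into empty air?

Compare the two slices. At z = 6.72: the cube (footprint 4×28) is included at this height (area 112.00 mm²); the 25.5×17 cube at (1, -2) contributes its full rectangle (area 433.50 mm²); Subtracting the remaining from the first: starting from the 4×28 cube (112.00 mm²), the 25.5×17 cube at (1, -2) partially overlaps it — only the 45.00 mm² overlap (of its 433.50 mm²) is removed, clipping the outline — area = 67.00 mm². At z = 7.68: the cube is present — its section is the full 4×28 rectangle (area 112.00 mm²); the cube at (1, -2) (footprint 25.5×17) is included at this height (area 433.50 mm²); Taking the first minus the rest: starting from the 4×28 cube (112.00 mm²), the 25.5×17 cube at (1, -2) partially overlaps it — only the 45.00 mm² overlap (of its 433.50 mm²) is removed, clipping the outline — area = 67.00 mm². Checking containment: the cross-section at z = 7.68 is a subset of the cross-section at z = 6.72.

entirely on top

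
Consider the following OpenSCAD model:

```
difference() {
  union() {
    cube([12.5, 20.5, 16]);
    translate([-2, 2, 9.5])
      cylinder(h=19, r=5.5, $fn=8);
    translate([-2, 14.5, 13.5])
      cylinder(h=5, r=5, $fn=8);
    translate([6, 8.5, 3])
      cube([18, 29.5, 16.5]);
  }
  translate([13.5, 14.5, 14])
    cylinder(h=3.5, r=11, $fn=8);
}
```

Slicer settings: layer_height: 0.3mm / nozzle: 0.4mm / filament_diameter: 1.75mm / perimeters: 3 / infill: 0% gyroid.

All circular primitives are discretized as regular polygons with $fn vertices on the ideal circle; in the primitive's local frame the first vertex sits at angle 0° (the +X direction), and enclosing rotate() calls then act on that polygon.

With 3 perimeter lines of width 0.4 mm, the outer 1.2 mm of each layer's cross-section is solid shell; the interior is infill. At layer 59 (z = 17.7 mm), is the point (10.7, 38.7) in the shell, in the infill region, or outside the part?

outside

At z = 17.7 mm: the cube does not reach this height (z outside [0, 16]); the r=5.5 cylinder at (-2, 2) gives a regular 8-gon of circumradius 5.5 (constant along its height); the cylinder at (-2, 14.5): section is a regular 8-gon, circumradius r=5; the 18×29.5 cube at (6, 8.5) contributes its full rectangle; Combining (union): the 3 present regions are separate (no shared area or edge), so areas and boundary lengths simply add and each stays a separate island — 3 connected regions; the cylinder at (13.5, 14.5) does not reach this height (z outside [14, 17.5]); Taking the first minus the rest: none of the subtracted shapes is present at this height, so that combined region is unchanged — 3 connected regions. Overall, the cross-section has 3 separate islands. The nearest boundary edge runs (6.00, 38.00)→(24.00, 38.00); distance from the point to it = 0.70 mm. The point is not inside any of the regions above, so it lies outside the cross-section (0.70 mm from the nearest boundary).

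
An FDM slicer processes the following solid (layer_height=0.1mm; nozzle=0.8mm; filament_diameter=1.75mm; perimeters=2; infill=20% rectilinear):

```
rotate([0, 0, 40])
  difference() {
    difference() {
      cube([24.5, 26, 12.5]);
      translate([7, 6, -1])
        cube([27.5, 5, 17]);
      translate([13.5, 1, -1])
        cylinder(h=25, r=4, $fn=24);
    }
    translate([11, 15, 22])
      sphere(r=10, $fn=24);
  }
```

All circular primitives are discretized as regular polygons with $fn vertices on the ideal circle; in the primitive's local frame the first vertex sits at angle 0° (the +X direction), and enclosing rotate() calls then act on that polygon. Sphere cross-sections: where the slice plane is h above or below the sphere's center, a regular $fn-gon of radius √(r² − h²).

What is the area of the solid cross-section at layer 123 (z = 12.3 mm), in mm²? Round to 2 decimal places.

498.43 mm²

At z = 12.3 mm: the cube (footprint 24.5×26) is included at this height (area 637.00 mm²); the cube at (7, 6) (footprint 27.5×5) is included at this height (area 137.50 mm²); the r=4 cylinder at (13.5, 1) contributes a regular 24-gon of circumradius 4 (area = (24/2)·4.000²·sin(360°/24) = 49.69 mm²); Taking the first minus the rest: starting from the 24.5×26 cube (637.00 mm²), the 27.5×5 cube at (7, 6) partially overlaps it — only the 87.50 mm² overlap (of its 137.50 mm²) is removed, clipping the outline; the r=4 cylinder at (13.5, 1) partially overlaps it — only the 32.71 mm² overlap (of its 49.69 mm²) is removed, clipping the outline — area = 516.79 mm²; the r=10 sphere at (11, 15) contributes a regular 24-gon of circumradius √(10²−9.7²) = 2.431 (area = (24/2)·2.431²·sin(360°/24) = 18.36 mm²); Taking the first minus the rest: starting from the result so far (516.79 mm²), the r=10 sphere at (11, 15) lies wholly inside it (removes its full 18.36 mm² and its 15.23 mm outline becomes a hole wall) — area = 498.43 mm²; (rotated 40° about Z; rotation is an isometry so areas/perimeters/island counts are preserved). Overall, the cross-section is one region with 1 hole. Net area = 498.43 mm².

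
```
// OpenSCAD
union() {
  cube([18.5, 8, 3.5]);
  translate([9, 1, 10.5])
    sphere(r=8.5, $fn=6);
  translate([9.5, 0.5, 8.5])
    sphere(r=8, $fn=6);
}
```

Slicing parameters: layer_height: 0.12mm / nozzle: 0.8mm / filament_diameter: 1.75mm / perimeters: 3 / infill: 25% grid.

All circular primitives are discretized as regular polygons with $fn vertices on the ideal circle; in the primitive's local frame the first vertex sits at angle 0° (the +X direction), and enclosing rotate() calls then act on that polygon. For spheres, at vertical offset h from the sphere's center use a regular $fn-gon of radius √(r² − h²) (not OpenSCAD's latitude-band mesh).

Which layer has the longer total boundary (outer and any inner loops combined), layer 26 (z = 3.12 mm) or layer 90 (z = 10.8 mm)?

layer 26 (z = 3.12 mm)

Layer 26 (z = 3.12): the 18.5×8 cube contributes its full rectangle (perimeter 53.00 mm); the r=8.5 sphere at (9, 1) slices to a regular 6-gon of circumradius 4.217 (√(r²−h²) with h=7.38 from center) (perimeter = 2·6·4.217·sin(180°/6) = 25.30 mm); the sphere at (9.5, 0.5): section is a regular 6-gon, circumradius = √(r²−h²) = √(8²−5.38²) = 5.921 (perimeter = 2·6·5.921·sin(180°/6) = 35.52 mm); Merging all regions: the regions partially overlap (shared area 97.52 mm²), so the edge portions inside another operand are dropped and the merged outline is re-measured after clipping — boundary = 58.34 mm. So its perimeter = 58.34 mm. Layer 90 (z = 10.8): the cube does not reach this height (z outside [0, 3.5]); the sphere at (9, 1): section is a regular 6-gon, circumradius = √(r²−h²) = √(8.5²−0.3²) = 8.495 (perimeter = 2·6·8.495·sin(180°/6) = 50.97 mm); the r=8 sphere at (9.5, 0.5) contributes a regular 6-gon of circumradius √(8²−2.3²) = 7.662 (perimeter = 2·6·7.662·sin(180°/6) = 45.97 mm); Combining (union): the r=8 sphere at (9.5, 0.5) lies entirely inside the r=8.5 sphere at (9, 1), so the union is just the r=8.5 sphere at (9, 1) — boundary = 50.97 mm. So its perimeter = 50.97 mm. Layer 26 is larger (58.34 vs 50.97 mm).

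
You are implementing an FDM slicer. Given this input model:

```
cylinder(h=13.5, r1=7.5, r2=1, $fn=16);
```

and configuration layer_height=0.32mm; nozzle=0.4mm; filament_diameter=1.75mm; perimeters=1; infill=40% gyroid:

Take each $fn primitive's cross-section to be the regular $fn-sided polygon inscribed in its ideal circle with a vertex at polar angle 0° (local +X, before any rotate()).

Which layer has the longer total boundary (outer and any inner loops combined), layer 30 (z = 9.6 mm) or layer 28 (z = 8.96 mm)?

layer 28 (z = 8.96 mm)

Layer 30 (z = 9.6): the cone (r1=7.5→r2=1) has section circumradius 2.878 here — a regular 16-gon (perimeter = 2·16·2.878·sin(180°/16) = 17.97 mm). So its perimeter = 17.97 mm. Layer 28 (z = 8.96): the cone (r1=7.5→r2=1) has section circumradius 3.186 here — a regular 16-gon (perimeter = 2·16·3.186·sin(180°/16) = 19.89 mm). So its perimeter = 19.89 mm. Layer 28 is larger (19.89 vs 17.97 mm).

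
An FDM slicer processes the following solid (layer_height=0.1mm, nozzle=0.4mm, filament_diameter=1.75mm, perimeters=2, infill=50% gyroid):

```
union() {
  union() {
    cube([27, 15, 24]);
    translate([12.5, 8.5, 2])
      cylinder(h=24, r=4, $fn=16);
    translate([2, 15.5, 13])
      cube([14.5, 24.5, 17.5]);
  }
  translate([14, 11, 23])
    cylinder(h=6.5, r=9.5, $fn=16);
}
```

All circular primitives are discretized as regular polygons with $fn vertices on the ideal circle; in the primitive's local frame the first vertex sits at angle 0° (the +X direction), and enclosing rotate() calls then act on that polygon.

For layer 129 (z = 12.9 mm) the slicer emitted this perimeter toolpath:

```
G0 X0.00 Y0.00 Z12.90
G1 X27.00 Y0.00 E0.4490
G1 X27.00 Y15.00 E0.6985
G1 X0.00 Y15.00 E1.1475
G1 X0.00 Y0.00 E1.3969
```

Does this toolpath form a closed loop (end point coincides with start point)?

yes

Start point (G0): (0.00, 0.00). End point (last G1): the path returns to the start — closed.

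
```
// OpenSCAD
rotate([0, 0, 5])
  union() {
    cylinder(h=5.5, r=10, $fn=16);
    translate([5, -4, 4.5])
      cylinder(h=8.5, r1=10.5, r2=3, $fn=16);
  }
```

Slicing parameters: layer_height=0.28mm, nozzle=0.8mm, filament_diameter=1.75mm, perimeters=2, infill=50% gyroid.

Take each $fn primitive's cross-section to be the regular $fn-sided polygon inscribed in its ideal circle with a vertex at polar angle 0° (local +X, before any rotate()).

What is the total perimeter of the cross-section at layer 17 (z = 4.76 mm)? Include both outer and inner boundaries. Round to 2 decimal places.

76.43 mm

At z = 4.76 mm: the cylinder: section is a regular 16-gon, circumradius r=10 (perimeter = 2·16·10.000·sin(180°/16) = 62.43 mm); the cone at (5, -4): at t=0.031 of its height the radius interpolates to r₁+(r₂−r₁)t = 10.271, giving a regular 16-gon of that circumradius (perimeter = 2·16·10.271·sin(180°/16) = 64.12 mm); Combining (union): the regions partially overlap (shared area 188.47 mm²), so the edge portions inside another operand are dropped and the merged outline is re-measured after clipping — boundary = 76.43 mm; (whole slice rotated 5° about Z — lengths, areas and connectivity unchanged). Overall, the cross-section is a single solid region. Total boundary length (outer) = 76.43 mm.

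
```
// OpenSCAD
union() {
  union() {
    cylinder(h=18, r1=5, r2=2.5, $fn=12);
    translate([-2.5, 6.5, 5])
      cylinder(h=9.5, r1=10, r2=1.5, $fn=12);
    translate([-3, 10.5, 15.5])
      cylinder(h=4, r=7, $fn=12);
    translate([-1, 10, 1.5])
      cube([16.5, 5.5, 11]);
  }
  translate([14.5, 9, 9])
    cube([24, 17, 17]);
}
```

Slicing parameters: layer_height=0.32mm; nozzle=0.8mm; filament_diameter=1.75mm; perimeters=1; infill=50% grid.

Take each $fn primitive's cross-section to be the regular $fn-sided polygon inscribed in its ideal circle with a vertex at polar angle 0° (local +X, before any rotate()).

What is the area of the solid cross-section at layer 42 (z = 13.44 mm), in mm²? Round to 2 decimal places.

455.44 mm²

At z = 13.44 mm: the cone: at t=0.747 of its height the radius interpolates to r₁+(r₂−r₁)t = 3.133, giving a regular 12-gon of that circumradius (area = (12/2)·3.133²·sin(360°/12) = 29.45 mm²); the cone at (-2.5, 6.5) contributes a regular 12-gon of circumradius 2.448 (interpolated between r1=10 and r2=1.5 at t=0.888) (area = (12/2)·2.448²·sin(360°/12) = 17.98 mm²); the cylinder at (-3, 10.5) does not reach this height (z outside [15.5, 19.5]); the cube at (-1, 10) is not intersected at this z (z outside [1.5, 12.5]); Taking the union: the 2 present regions are separate (no shared area or edge), so areas and boundary lengths simply add and each stays a separate island — area = 47.44 mm²; the cube at (14.5, 9) (footprint 24×17) is included at this height (area 408.00 mm²); Combining (union): the 2 present regions are separate (no shared area or edge), so areas and boundary lengths simply add and each stays a separate island — area = 455.44 mm². Overall, the cross-section has 3 separate islands. Net area = 455.44 mm².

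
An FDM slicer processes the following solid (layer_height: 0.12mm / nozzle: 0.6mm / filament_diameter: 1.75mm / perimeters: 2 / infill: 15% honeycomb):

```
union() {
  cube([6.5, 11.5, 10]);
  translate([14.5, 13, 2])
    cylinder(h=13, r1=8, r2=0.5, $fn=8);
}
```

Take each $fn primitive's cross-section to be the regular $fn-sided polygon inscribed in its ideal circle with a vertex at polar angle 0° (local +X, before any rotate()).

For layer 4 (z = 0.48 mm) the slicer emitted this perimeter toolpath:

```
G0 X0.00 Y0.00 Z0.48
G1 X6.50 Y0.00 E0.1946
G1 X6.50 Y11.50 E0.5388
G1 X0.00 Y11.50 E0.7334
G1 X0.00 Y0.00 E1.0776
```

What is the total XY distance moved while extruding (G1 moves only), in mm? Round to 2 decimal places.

Sum the Euclidean lengths of each G1 segment: total = 36.00 mm.

36.00 mm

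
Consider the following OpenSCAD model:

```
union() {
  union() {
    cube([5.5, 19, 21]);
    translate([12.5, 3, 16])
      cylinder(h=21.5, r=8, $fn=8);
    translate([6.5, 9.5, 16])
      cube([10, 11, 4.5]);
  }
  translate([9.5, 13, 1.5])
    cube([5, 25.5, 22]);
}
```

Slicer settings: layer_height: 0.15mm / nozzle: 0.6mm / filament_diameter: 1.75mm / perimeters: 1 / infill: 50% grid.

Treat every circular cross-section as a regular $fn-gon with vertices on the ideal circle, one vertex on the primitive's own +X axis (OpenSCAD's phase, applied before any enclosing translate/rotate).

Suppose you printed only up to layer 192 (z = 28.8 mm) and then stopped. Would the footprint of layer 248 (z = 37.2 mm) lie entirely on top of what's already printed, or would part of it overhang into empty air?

Compare the two slices. At z = 28.8: the cube is absent (z outside [0, 21]); the r=8 cylinder at (12.5, 3) gives a regular 8-gon of circumradius 8 (constant along its height) (area = (8/2)·8.000²·sin(360°/8) = 181.02 mm²); the cube at (6.5, 9.5) does not reach this height (z outside [16, 20.5]); Taking the union: only the r=8 cylinder at (12.5, 3) is present, so the union is just that shape — area = 181.02 mm²; the cube at (9.5, 13) is absent (z outside [1.5, 23.5]); Merging all regions: only that combined region is present, so the union is just that shape — area = 181.02 mm². At z = 37.2: the cube is not intersected at this z (z outside [0, 21]); the r=8 cylinder at (12.5, 3) gives a regular 8-gon of circumradius 8 (constant along its height) (area = (8/2)·8.000²·sin(360°/8) = 181.02 mm²); the cube at (6.5, 9.5) is not intersected at this z (z outside [16, 20.5]); Taking the union: only the r=8 cylinder at (12.5, 3) is present, so the union is just that shape — area = 181.02 mm²; the cube at (9.5, 13) is not intersected at this z (z outside [1.5, 23.5]); Merging all regions: only the result so far is present, so the union is just that shape — area = 181.02 mm². Checking containment: the cross-section at z = 37.2 is a subset of the cross-section at z = 28.8.

entirely on top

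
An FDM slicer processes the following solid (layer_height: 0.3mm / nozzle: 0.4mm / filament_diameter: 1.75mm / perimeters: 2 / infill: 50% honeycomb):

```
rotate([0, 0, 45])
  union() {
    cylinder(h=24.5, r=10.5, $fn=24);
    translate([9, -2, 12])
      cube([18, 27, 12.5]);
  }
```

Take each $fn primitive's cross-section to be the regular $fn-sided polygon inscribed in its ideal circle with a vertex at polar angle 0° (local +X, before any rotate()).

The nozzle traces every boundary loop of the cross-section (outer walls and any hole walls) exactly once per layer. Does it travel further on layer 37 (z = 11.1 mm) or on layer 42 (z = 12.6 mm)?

Layer 37 (z = 11.1): the cylinder: section is a regular 24-gon, circumradius r=10.5 (perimeter = 2·24·10.500·sin(180°/24) = 65.79 mm); the cube at (9, -2) is absent (z outside [12, 24.5]); Merging all regions: only the r=10.5 cylinder is present, so the union is just that shape — boundary = 65.79 mm; (whole slice rotated 45° about Z — lengths, areas and connectivity unchanged). So its perimeter = 65.79 mm. Layer 42 (z = 12.6): the cylinder: section is a regular 24-gon, circumradius r=10.5 (perimeter = 2·24·10.500·sin(180°/24) = 65.79 mm); the cube at (9, -2) is present — its section is the full 18×27 rectangle (perimeter 90.00 mm); Merging all regions: the regions partially overlap (shared area 7.90 mm²), so the edge portions inside another operand are dropped and the merged outline is re-measured after clipping — boundary = 139.52 mm; (rotated 45° about Z; rotation is an isometry so areas/perimeters/island counts are preserved). So its perimeter = 139.52 mm. Layer 42 is larger (139.52 vs 65.79 mm).

layer 42 (z = 12.6 mm)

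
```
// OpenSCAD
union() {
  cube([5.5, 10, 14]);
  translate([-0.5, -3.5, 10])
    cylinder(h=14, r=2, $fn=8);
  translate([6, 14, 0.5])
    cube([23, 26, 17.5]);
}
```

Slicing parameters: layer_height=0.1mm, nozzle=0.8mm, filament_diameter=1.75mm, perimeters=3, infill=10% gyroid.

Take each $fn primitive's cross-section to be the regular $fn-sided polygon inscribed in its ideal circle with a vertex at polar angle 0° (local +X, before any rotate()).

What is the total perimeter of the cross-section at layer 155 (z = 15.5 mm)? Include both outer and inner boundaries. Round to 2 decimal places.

At z = 15.5 mm: the cube is absent (z outside [0, 14]); the r=2 cylinder at (-0.5, -3.5) contributes a regular 8-gon of circumradius 2 (perimeter = 2·8·2.000·sin(180°/8) = 12.25 mm); the cube at (6, 14) (footprint 23×26) is included at this height (perimeter 98.00 mm); Combining (union): the 2 present regions are separate (no shared area or edge), so areas and boundary lengths simply add and each stays a separate island — boundary = 110.25 mm. Overall, the cross-section has 2 separate islands. Total boundary length (outer) = 110.25 mm.

110.25 mm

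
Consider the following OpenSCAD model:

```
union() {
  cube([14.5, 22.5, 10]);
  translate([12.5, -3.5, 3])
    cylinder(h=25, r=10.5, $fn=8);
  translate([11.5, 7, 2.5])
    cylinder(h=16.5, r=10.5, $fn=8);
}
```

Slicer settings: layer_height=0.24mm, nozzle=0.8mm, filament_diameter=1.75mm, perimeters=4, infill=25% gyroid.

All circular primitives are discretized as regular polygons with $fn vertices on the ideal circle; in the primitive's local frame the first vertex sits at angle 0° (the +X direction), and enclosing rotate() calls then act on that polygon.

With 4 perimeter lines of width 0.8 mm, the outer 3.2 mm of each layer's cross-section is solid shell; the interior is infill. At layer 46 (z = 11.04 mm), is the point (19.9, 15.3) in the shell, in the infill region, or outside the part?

outside

At z = 11.04 mm: the cube is not intersected at this z (z outside [0, 10]); the r=10.5 cylinder at (12.5, -3.5) contributes a regular 8-gon of circumradius 10.5; the r=10.5 cylinder at (11.5, 7) gives a regular 8-gon of circumradius 10.5 (constant along its height); Merging all regions: the regions partially overlap (shared area 112.96 mm²), so overlapping operands fuse into one piece — 1 connected region. Overall, the cross-section is a single solid region. The nearest boundary edge runs (11.50, 17.50)→(18.92, 14.42); distance from the point to it = 1.31 mm. The point is not inside any of the regions above, so it lies outside the cross-section (1.31 mm from the nearest boundary).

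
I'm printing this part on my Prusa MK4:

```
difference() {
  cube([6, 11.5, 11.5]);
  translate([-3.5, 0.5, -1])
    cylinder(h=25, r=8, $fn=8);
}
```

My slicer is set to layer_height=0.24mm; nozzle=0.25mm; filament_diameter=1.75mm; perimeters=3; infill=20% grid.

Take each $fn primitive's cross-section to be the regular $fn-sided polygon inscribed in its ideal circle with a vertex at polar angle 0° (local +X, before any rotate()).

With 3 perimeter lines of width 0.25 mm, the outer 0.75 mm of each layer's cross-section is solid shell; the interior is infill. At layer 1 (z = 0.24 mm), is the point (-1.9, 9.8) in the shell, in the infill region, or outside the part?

At z = 0.24 mm: the cube (footprint 6×11.5) is included at this height; the cylinder at (-3.5, 0.5): section is a regular 8-gon, circumradius r=8; After the difference (first − rest): starting from the 6×11.5 cube, the r=8 cylinder at (-3.5, 0.5) partially overlaps it — only the 21.99 mm² overlap (of its 181.02 mm²) is removed, clipping the outline — 1 connected region. Overall, the cross-section is a single solid region. The nearest boundary edge runs (0.00, 7.05)→(0.00, 11.50); distance from the point to it = 1.90 mm. The point is not inside any of the regions above, so it lies outside the cross-section (1.90 mm from the nearest boundary).

outside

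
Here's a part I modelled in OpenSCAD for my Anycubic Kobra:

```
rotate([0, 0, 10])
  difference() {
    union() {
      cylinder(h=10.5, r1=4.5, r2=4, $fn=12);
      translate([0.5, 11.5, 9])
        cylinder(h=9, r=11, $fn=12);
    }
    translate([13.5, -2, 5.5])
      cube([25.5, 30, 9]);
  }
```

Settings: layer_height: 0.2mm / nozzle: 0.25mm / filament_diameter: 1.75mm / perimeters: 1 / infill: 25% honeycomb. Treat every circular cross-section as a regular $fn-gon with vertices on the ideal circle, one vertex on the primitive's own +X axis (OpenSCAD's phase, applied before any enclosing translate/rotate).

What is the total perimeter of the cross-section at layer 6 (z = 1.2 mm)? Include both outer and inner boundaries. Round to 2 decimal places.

At z = 1.2 mm: the cone contributes a regular 12-gon of circumradius 4.443 (interpolated between r1=4.5 and r2=4 at t=0.114) (perimeter = 2·12·4.443·sin(180°/12) = 27.60 mm); the cylinder at (0.5, 11.5) does not reach this height (z outside [9, 18]); Taking the union: only the cone is present, so the union is just that shape — boundary = 27.60 mm; the cube at (13.5, -2) is not intersected at this z (z outside [5.5, 14.5]); Subtracting the remaining from the first: none of the subtracted shapes is present at this height, so that combined region is unchanged — boundary = 27.60 mm; (rotated 10° about Z; rotation is an isometry so areas/perimeters/island counts are preserved). Overall, the cross-section is a single solid region. Total boundary length (outer) = 27.60 mm.

27.60 mm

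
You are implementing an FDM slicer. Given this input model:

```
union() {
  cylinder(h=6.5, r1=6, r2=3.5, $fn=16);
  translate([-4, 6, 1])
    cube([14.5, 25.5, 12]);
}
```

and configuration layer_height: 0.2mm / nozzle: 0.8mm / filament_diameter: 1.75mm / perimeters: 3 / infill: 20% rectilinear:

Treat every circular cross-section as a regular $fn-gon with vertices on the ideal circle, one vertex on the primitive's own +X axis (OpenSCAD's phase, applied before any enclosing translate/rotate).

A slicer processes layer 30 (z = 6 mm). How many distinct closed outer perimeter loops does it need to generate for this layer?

At z = 6 mm: the cone contributes a regular 16-gon of circumradius 3.692 (interpolated between r1=6 and r2=3.5 at t=0.923); the 14.5×25.5 cube at (-4, 6) contributes its full rectangle; Combining (union): the 2 present regions are separate (no shared area or edge), so areas and boundary lengths simply add and each stays a separate island — 2 connected regions. The result has 2 disconnected regions.

2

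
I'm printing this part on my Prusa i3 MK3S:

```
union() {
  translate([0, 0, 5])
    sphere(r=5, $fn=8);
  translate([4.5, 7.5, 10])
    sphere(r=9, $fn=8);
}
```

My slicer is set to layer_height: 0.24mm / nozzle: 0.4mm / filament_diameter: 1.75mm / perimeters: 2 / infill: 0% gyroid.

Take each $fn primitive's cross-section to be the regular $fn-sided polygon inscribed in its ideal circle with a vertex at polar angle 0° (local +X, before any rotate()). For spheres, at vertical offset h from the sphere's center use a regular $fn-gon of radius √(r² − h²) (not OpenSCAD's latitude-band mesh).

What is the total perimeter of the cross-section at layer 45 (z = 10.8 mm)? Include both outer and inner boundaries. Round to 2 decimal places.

At z = 10.8 mm: the sphere is not intersected at this z (|z−center|=5.800 > r=5); the r=9 sphere at (4.5, 7.5) slices to a regular 8-gon of circumradius 8.964 (√(r²−h²) with h=0.8 from center) (perimeter = 2·8·8.964·sin(180°/8) = 54.89 mm); Merging all regions: only the r=9 sphere at (4.5, 7.5) is present, so the union is just that shape — boundary = 54.89 mm. Overall, the cross-section is a single solid region. Total boundary length (outer) = 54.89 mm.

54.89 mm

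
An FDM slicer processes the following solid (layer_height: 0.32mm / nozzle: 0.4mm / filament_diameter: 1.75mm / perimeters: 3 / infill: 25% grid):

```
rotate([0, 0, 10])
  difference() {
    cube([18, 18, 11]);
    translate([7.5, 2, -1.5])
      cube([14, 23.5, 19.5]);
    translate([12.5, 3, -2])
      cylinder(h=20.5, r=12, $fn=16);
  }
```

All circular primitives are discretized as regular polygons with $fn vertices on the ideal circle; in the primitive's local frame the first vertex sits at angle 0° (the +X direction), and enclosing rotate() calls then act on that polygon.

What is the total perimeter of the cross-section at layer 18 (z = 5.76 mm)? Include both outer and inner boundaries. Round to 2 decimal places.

47.40 mm

At z = 5.76 mm: the cube (footprint 18×18) is included at this height (perimeter 72.00 mm); the cube at (7.5, 2) (footprint 14×23.5) is included at this height (perimeter 75.00 mm); the cylinder at (12.5, 3): section is a regular 16-gon, circumradius r=12 (perimeter = 2·16·12.000·sin(180°/16) = 74.91 mm); After the difference (first − rest): starting from the 18×18 cube, the 14×23.5 cube at (7.5, 2) partially overlaps it — only the 168.00 mm² overlap (of its 329.00 mm²) is removed, clipping the outline; the r=12 cylinder at (12.5, 3) partially overlaps it — only the 93.84 mm² overlap (of its 440.85 mm²) is removed, clipping the outline — boundary = 47.40 mm; (whole slice rotated 10° about Z — lengths, areas and connectivity unchanged). Overall, the cross-section is a single solid region. Total boundary length (outer) = 47.40 mm.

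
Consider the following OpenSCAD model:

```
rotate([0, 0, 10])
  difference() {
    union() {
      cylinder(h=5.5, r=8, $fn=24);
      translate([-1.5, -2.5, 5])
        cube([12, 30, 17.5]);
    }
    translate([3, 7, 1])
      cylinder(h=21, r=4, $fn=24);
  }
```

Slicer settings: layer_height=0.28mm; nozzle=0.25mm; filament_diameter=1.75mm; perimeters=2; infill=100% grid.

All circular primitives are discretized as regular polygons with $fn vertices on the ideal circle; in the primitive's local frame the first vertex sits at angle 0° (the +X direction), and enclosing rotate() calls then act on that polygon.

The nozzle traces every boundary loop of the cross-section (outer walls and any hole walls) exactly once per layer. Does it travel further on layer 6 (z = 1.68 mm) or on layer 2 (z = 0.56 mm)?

Layer 6 (z = 1.68): the r=8 cylinder contributes a regular 24-gon of circumradius 8 (perimeter = 2·24·8.000·sin(180°/24) = 50.12 mm); the cube at (-1.5, -2.5) does not reach this height (z outside [5, 22.5]); Taking the union: only the r=8 cylinder is present, so the union is just that shape — boundary = 50.12 mm; the cylinder at (3, 7): section is a regular 24-gon, circumradius r=4 (perimeter = 2·24·4.000·sin(180°/24) = 25.06 mm); Taking the first minus the rest: starting from the result so far, the r=4 cylinder at (3, 7) partially overlaps it — only the 24.82 mm² overlap (of its 49.69 mm²) is removed, clipping the outline — boundary = 52.97 mm; (whole slice rotated 10° about Z — lengths, areas and connectivity unchanged). So its perimeter = 52.97 mm. Layer 2 (z = 0.56): the r=8 cylinder contributes a regular 24-gon of circumradius 8 (perimeter = 2·24·8.000·sin(180°/24) = 50.12 mm); the cube at (-1.5, -2.5) is not intersected at this z (z outside [5, 22.5]); Taking the union: only the r=8 cylinder is present, so the union is just that shape — boundary = 50.12 mm; the cylinder at (3, 7) is not intersected at this z (z outside [1, 22]); Taking the first minus the rest: none of the subtracted shapes is present at this height, so the result so far is unchanged — boundary = 50.12 mm; (rotated 10° about Z; rotation is an isometry so areas/perimeters/island counts are preserved). So its perimeter = 50.12 mm. Layer 6 is larger (52.97 vs 50.12 mm).

layer 6 (z = 1.68 mm)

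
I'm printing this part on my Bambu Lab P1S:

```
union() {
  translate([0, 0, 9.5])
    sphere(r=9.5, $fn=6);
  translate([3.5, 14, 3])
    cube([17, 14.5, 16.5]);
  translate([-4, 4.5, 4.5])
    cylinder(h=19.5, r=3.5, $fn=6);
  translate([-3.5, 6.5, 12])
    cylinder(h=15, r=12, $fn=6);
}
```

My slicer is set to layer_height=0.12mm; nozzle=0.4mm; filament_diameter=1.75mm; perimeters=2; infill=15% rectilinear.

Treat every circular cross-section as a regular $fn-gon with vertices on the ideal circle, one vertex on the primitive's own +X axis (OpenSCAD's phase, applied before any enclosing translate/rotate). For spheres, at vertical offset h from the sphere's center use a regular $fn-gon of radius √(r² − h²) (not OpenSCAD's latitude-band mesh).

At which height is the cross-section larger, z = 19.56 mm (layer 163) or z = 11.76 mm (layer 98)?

layer 98 (z = 11.76 mm)

Layer 163 (z = 19.56): the sphere does not reach this height (|z−center|=10.060 > r=9.5); the cube at (3.5, 14) does not reach this height (z outside [3, 19.5]); the r=3.5 cylinder at (-4, 4.5) gives a regular 6-gon of circumradius 3.5 (constant along its height) (area = (6/2)·3.500²·sin(360°/6) = 31.83 mm²); the r=12 cylinder at (-3.5, 6.5) gives a regular 6-gon of circumradius 12 (constant along its height) (area = (6/2)·12.000²·sin(360°/6) = 374.12 mm²); Combining (union): the r=3.5 cylinder at (-4, 4.5) lies entirely inside the r=12 cylinder at (-3.5, 6.5), so the union is just the r=12 cylinder at (-3.5, 6.5) — area = 374.12 mm². So its area = 374.12 mm². Layer 98 (z = 11.76): the r=9.5 sphere slices to a regular 6-gon of circumradius 9.227 (√(r²−h²) with h=2.26 from center) (area = (6/2)·9.227²·sin(360°/6) = 221.21 mm²); the cube at (3.5, 14) is present — its section is the full 17×14.5 rectangle (area 246.50 mm²); the r=3.5 cylinder at (-4, 4.5) gives a regular 6-gon of circumradius 3.5 (constant along its height) (area = (6/2)·3.500²·sin(360°/6) = 31.83 mm²); the cylinder at (-3.5, 6.5) is not intersected at this z (z outside [12, 27]); Combining (union): the regions partially overlap — summed areas 499.53 mm² minus the doubly-counted overlap 28.86 mm² gives 470.67 mm² — area = 470.67 mm². So its area = 470.67 mm². Layer 98 is larger (470.67 vs 374.12 mm²).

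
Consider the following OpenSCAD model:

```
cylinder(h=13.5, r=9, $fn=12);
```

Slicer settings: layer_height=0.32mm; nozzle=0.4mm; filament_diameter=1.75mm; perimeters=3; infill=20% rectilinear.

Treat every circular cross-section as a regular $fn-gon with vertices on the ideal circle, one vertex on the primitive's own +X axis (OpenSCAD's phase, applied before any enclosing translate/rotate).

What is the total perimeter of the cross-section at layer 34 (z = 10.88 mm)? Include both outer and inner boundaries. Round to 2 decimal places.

55.90 mm

At z = 10.88 mm: the r=9 cylinder contributes a regular 12-gon of circumradius 9 (perimeter = 2·12·9.000·sin(180°/12) = 55.90 mm). Overall, the cross-section is a single solid region. Total boundary length (outer) = 55.90 mm.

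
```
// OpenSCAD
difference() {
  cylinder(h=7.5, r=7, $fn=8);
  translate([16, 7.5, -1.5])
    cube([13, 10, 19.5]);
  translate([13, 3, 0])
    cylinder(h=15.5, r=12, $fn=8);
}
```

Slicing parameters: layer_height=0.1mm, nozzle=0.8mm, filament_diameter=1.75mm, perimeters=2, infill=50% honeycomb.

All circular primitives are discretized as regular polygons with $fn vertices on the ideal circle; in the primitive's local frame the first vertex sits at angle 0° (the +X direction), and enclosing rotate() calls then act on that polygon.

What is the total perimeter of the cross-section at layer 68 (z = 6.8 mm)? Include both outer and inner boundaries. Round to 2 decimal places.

40.80 mm

At z = 6.8 mm: the r=7 cylinder contributes a regular 8-gon of circumradius 7 (perimeter = 2·8·7.000·sin(180°/8) = 42.86 mm); the 13×10 cube at (16, 7.5) contributes its full rectangle (perimeter 46.00 mm); the r=12 cylinder at (13, 3) contributes a regular 8-gon of circumradius 12 (perimeter = 2·8·12.000·sin(180°/8) = 73.48 mm); Subtracting the remaining from the first: starting from the r=7 cylinder, the 13×10 cube at (16, 7.5) misses the remaining region (no effect); the r=12 cylinder at (13, 3) partially overlaps it — only the 37.19 mm² overlap (of its 407.29 mm²) is removed, clipping the outline — boundary = 40.80 mm. Overall, the cross-section is a single solid region. Total boundary length (outer) = 40.80 mm.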